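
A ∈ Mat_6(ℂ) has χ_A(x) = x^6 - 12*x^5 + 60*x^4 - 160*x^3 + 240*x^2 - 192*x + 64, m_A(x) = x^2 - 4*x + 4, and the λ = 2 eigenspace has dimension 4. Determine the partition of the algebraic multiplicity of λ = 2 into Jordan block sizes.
Block sizes for λ = 2: [2, 2, 1, 1]

Step 1 — from the characteristic polynomial, algebraic multiplicity of λ = 2 is 6. From dim ker(A − (2)·I) = 4, there are exactly 4 Jordan blocks for λ = 2.
Step 2 — from the minimal polynomial, the factor (x − 2)^2 tells us the largest block for λ = 2 has size 2.
Step 3 — with total size 6, 4 blocks, and largest block 2, the block sizes (in nonincreasing order) are [2, 2, 1, 1].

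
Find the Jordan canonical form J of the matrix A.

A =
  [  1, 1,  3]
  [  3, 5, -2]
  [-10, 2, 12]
J_3(6)

The characteristic polynomial is
  det(x·I − A) = x^3 - 18*x^2 + 108*x - 216 = (x - 6)^3

Eigenvalues and multiplicities (the geometric multiplicity of λ is n − rank(A − λI), which equals the number of Jordan blocks for λ):
  λ = 6: algebraic multiplicity = 3, geometric multiplicity = 1

Determining the block sizes for each eigenvalue:
  λ = 6: one block (gm = 1), so the single block has size am = 3 → block sizes [3]

Assembling the blocks gives a Jordan form
J =
  [6, 1, 0]
  [0, 6, 1]
  [0, 0, 6]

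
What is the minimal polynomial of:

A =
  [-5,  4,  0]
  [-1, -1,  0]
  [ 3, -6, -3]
x^2 + 6*x + 9

The characteristic polynomial is χ_A(x) = (x + 3)^3, so the eigenvalues are known. The minimal polynomial is
  m_A(x) = Π_λ (x − λ)^{k_λ}
where k_λ is the size of the *largest* Jordan block for λ (equivalently, the smallest k with (A − λI)^k v = 0 for every generalised eigenvector v of λ).

  λ = -3: largest Jordan block has size 2, contributing (x + 3)^2

So m_A(x) = (x + 3)^2 = x^2 + 6*x + 9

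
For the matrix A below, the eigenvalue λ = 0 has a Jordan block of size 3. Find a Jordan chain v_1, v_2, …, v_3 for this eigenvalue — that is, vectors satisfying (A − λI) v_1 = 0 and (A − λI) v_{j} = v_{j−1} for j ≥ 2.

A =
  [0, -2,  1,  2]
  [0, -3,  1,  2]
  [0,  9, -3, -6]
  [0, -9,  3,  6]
A Jordan chain for λ = 0 of length 3:
v_1 = (-3, 0, 0, 0)ᵀ
v_2 = (-2, -3, 9, -9)ᵀ
v_3 = (0, 1, 0, 0)ᵀ

Let N = A − (0)·I. We want v_3 with N^3 v_3 = 0 but N^2 v_3 ≠ 0; then v_{j-1} := N · v_j for j = 3, …, 2.

Pick v_3 = (0, 1, 0, 0)ᵀ.
Then v_2 = N · v_3 = (-2, -3, 9, -9)ᵀ.
Then v_1 = N · v_2 = (-3, 0, 0, 0)ᵀ.

Sanity check: (A − (0)·I) v_1 = (0, 0, 0, 0)ᵀ = 0. ✓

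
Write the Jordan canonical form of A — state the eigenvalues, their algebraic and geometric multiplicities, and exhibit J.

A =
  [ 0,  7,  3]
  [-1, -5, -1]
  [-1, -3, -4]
J_3(-3)

The characteristic polynomial is
  det(x·I − A) = x^3 + 9*x^2 + 27*x + 27 = (x + 3)^3

Eigenvalues and multiplicities (the geometric multiplicity of λ is n − rank(A − λI), which equals the number of Jordan blocks for λ):
  λ = -3: algebraic multiplicity = 3, geometric multiplicity = 1

Determining the block sizes for each eigenvalue:
  λ = -3: one block (gm = 1), so the single block has size am = 3 → block sizes [3]

Assembling the blocks gives a Jordan form
J =
  [-3,  1,  0]
  [ 0, -3,  1]
  [ 0,  0, -3]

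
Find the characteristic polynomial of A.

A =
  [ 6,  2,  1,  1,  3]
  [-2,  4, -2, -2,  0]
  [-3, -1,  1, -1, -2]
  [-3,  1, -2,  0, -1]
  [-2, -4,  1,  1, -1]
x^5 - 10*x^4 + 40*x^3 - 80*x^2 + 80*x - 32

Expanding det(x·I − A) (e.g. by cofactor expansion or by noting that A is similar to its Jordan form J, which has the same characteristic polynomial as A) gives
  χ_A(x) = x^5 - 10*x^4 + 40*x^3 - 80*x^2 + 80*x - 32
which factors as (x - 2)^5. The eigenvalues (with algebraic multiplicities) are λ = 2 with multiplicity 5.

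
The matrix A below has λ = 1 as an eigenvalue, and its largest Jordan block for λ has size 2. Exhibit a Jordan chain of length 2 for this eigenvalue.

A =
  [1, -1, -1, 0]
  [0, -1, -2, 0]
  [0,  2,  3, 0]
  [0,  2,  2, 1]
A Jordan chain for λ = 1 of length 2:
v_1 = (-1, -2, 2, 2)ᵀ
v_2 = (0, 1, 0, 0)ᵀ

Let N = A − (1)·I. We want v_2 with N^2 v_2 = 0 but N^1 v_2 ≠ 0; then v_{j-1} := N · v_j for j = 2, …, 2.

Pick v_2 = (0, 1, 0, 0)ᵀ.
Then v_1 = N · v_2 = (-1, -2, 2, 2)ᵀ.

Sanity check: (A − (1)·I) v_1 = (0, 0, 0, 0)ᵀ = 0. ✓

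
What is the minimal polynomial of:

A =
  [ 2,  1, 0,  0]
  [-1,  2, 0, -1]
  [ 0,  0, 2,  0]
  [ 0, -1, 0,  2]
x^3 - 6*x^2 + 12*x - 8

The characteristic polynomial is χ_A(x) = (x - 2)^4, so the eigenvalues are known. The minimal polynomial is
  m_A(x) = Π_λ (x − λ)^{k_λ}
where k_λ is the size of the *largest* Jordan block for λ (equivalently, the smallest k with (A − λI)^k v = 0 for every generalised eigenvector v of λ).

  λ = 2: largest Jordan block has size 3, contributing (x − 2)^3

So m_A(x) = (x - 2)^3 = x^3 - 6*x^2 + 12*x - 8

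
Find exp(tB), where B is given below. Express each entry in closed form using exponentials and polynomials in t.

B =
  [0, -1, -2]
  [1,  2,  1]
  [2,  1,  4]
e^{tB} =
  [-t^2*exp(2*t)/2 - 2*t*exp(2*t) + exp(2*t), -t*exp(2*t), -t^2*exp(2*t)/2 - 2*t*exp(2*t)]
  [t*exp(2*t), exp(2*t), t*exp(2*t)]
  [t^2*exp(2*t)/2 + 2*t*exp(2*t), t*exp(2*t), t^2*exp(2*t)/2 + 2*t*exp(2*t) + exp(2*t)]

Strategy: write B = P · J · P⁻¹ where J is a Jordan canonical form, so e^{tB} = P · e^{tJ} · P⁻¹, and e^{tJ} can be computed block-by-block.

B has Jordan form
J =
  [2, 1, 0]
  [0, 2, 1]
  [0, 0, 2]
(up to reordering of blocks).

Per-block formulas:
  For a 3×3 Jordan block J_3(2): exp(t · J_3(2)) = e^(2t)·(I + t·N + (t^2/2)·N^2), where N is the 3×3 nilpotent shift.

After assembling e^{tJ} and conjugating by P, we get:

e^{tB} =
  [-t^2*exp(2*t)/2 - 2*t*exp(2*t) + exp(2*t), -t*exp(2*t), -t^2*exp(2*t)/2 - 2*t*exp(2*t)]
  [t*exp(2*t), exp(2*t), t*exp(2*t)]
  [t^2*exp(2*t)/2 + 2*t*exp(2*t), t*exp(2*t), t^2*exp(2*t)/2 + 2*t*exp(2*t) + exp(2*t)]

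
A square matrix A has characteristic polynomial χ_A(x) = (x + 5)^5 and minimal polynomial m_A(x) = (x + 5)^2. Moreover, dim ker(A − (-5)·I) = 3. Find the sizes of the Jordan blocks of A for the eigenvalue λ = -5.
Block sizes for λ = -5: [2, 2, 1]

Step 1 — from the characteristic polynomial, algebraic multiplicity of λ = -5 is 5. From dim ker(A − (-5)·I) = 3, there are exactly 3 Jordan blocks for λ = -5.
Step 2 — from the minimal polynomial, the factor (x + 5)^2 tells us the largest block for λ = -5 has size 2.
Step 3 — with total size 5, 3 blocks, and largest block 2, the block sizes (in nonincreasing order) are [2, 2, 1].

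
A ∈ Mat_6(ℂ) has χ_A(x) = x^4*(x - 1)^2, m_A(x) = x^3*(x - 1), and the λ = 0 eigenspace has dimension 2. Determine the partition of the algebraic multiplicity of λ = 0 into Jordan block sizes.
Block sizes for λ = 0: [3, 1]

Step 1 — from the characteristic polynomial, algebraic multiplicity of λ = 0 is 4. From dim ker(A − (0)·I) = 2, there are exactly 2 Jordan blocks for λ = 0.
Step 2 — from the minimal polynomial, the factor (x − 0)^3 tells us the largest block for λ = 0 has size 3.
Step 3 — with total size 4, 2 blocks, and largest block 3, the block sizes (in nonincreasing order) are [3, 1].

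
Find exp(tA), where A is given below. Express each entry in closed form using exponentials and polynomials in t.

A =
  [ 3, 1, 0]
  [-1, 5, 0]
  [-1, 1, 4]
e^{tA} =
  [-t*exp(4*t) + exp(4*t), t*exp(4*t), 0]
  [-t*exp(4*t), t*exp(4*t) + exp(4*t), 0]
  [-t*exp(4*t), t*exp(4*t), exp(4*t)]

Strategy: write A = P · J · P⁻¹ where J is a Jordan canonical form, so e^{tA} = P · e^{tJ} · P⁻¹, and e^{tJ} can be computed block-by-block.

A has Jordan form
J =
  [4, 1, 0]
  [0, 4, 0]
  [0, 0, 4]
(up to reordering of blocks).

Per-block formulas:
  For a 1×1 block at λ = 4: exp(t · [4]) = [e^(4t)].
  For a 2×2 Jordan block J_2(4): exp(t · J_2(4)) = e^(4t)·(I + t·N), where N is the 2×2 nilpotent shift.

After assembling e^{tJ} and conjugating by P, we get:

e^{tA} =
  [-t*exp(4*t) + exp(4*t), t*exp(4*t), 0]
  [-t*exp(4*t), t*exp(4*t) + exp(4*t), 0]
  [-t*exp(4*t), t*exp(4*t), exp(4*t)]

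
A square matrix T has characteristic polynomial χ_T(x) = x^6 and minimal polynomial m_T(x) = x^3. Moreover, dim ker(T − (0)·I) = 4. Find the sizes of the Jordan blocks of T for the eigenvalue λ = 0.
Block sizes for λ = 0: [3, 1, 1, 1]

Step 1 — from the characteristic polynomial, algebraic multiplicity of λ = 0 is 6. From dim ker(T − (0)·I) = 4, there are exactly 4 Jordan blocks for λ = 0.
Step 2 — from the minimal polynomial, the factor (x − 0)^3 tells us the largest block for λ = 0 has size 3.
Step 3 — with total size 6, 4 blocks, and largest block 3, the block sizes (in nonincreasing order) are [3, 1, 1, 1].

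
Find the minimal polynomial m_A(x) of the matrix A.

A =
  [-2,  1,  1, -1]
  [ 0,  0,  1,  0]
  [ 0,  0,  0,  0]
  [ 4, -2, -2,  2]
x^3

The characteristic polynomial is χ_A(x) = x^4, so the eigenvalues are known. The minimal polynomial is
  m_A(x) = Π_λ (x − λ)^{k_λ}
where k_λ is the size of the *largest* Jordan block for λ (equivalently, the smallest k with (A − λI)^k v = 0 for every generalised eigenvector v of λ).

  λ = 0: largest Jordan block has size 3, contributing (x − 0)^3

So m_A(x) = x^3 = x^3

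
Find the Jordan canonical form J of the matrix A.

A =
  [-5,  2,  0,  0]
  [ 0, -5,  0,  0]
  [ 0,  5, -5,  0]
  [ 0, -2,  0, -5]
J_2(-5) ⊕ J_1(-5) ⊕ J_1(-5)

The characteristic polynomial is
  det(x·I − A) = x^4 + 20*x^3 + 150*x^2 + 500*x + 625 = (x + 5)^4

Eigenvalues and multiplicities (the geometric multiplicity of λ is n − rank(A − λI), which equals the number of Jordan blocks for λ):
  λ = -5: algebraic multiplicity = 4, geometric multiplicity = 3

Determining the block sizes for each eigenvalue:
  λ = -5: 3 blocks summing to 4 forces exactly one block of size 2 and the rest size 1 → block sizes [2, 1, 1]

Assembling the blocks gives a Jordan form
J =
  [-5,  1,  0,  0]
  [ 0, -5,  0,  0]
  [ 0,  0, -5,  0]
  [ 0,  0,  0, -5]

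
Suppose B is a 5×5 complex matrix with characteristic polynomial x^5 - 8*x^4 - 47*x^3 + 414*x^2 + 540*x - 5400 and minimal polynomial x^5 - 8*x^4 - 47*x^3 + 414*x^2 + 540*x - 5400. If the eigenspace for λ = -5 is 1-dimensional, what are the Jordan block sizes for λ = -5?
Block sizes for λ = -5: [2]

Step 1 — from the characteristic polynomial, algebraic multiplicity of λ = -5 is 2. From dim ker(B − (-5)·I) = 1, there are exactly 1 Jordan blocks for λ = -5.
Step 2 — from the minimal polynomial, the factor (x + 5)^2 tells us the largest block for λ = -5 has size 2.
Step 3 — with total size 2, 1 blocks, and largest block 2, the block sizes (in nonincreasing order) are [2].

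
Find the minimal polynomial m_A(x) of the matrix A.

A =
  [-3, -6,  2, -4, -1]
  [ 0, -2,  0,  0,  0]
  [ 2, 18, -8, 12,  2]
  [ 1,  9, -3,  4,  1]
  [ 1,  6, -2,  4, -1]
x^2 + 4*x + 4

The characteristic polynomial is χ_A(x) = (x + 2)^5, so the eigenvalues are known. The minimal polynomial is
  m_A(x) = Π_λ (x − λ)^{k_λ}
where k_λ is the size of the *largest* Jordan block for λ (equivalently, the smallest k with (A − λI)^k v = 0 for every generalised eigenvector v of λ).

  λ = -2: largest Jordan block has size 2, contributing (x + 2)^2

So m_A(x) = (x + 2)^2 = x^2 + 4*x + 4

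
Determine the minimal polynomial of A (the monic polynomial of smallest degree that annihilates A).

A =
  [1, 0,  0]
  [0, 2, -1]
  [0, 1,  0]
x^2 - 2*x + 1

The characteristic polynomial is χ_A(x) = (x - 1)^3, so the eigenvalues are known. The minimal polynomial is
  m_A(x) = Π_λ (x − λ)^{k_λ}
where k_λ is the size of the *largest* Jordan block for λ (equivalently, the smallest k with (A − λI)^k v = 0 for every generalised eigenvector v of λ).

  λ = 1: largest Jordan block has size 2, contributing (x − 1)^2

So m_A(x) = (x - 1)^2 = x^2 - 2*x + 1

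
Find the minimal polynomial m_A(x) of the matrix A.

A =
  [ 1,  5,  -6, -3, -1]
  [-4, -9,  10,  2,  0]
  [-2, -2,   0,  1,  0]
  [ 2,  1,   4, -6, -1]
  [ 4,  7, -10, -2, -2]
x^4 + 11*x^3 + 42*x^2 + 68*x + 40

The characteristic polynomial is χ_A(x) = (x + 2)^3*(x + 5)^2, so the eigenvalues are known. The minimal polynomial is
  m_A(x) = Π_λ (x − λ)^{k_λ}
where k_λ is the size of the *largest* Jordan block for λ (equivalently, the smallest k with (A − λI)^k v = 0 for every generalised eigenvector v of λ).

  λ = -5: largest Jordan block has size 1, contributing (x + 5)
  λ = -2: largest Jordan block has size 3, contributing (x + 2)^3

So m_A(x) = (x + 2)^3*(x + 5) = x^4 + 11*x^3 + 42*x^2 + 68*x + 40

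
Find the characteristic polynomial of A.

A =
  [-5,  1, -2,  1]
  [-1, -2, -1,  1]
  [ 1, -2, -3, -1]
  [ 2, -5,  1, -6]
x^4 + 16*x^3 + 96*x^2 + 256*x + 256

Expanding det(x·I − A) (e.g. by cofactor expansion or by noting that A is similar to its Jordan form J, which has the same characteristic polynomial as A) gives
  χ_A(x) = x^4 + 16*x^3 + 96*x^2 + 256*x + 256
which factors as (x + 4)^4. The eigenvalues (with algebraic multiplicities) are λ = -4 with multiplicity 4.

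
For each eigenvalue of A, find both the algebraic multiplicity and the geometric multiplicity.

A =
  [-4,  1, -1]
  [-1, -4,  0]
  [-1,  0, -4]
λ = -4: alg = 3, geom = 1

Step 1 — factor the characteristic polynomial to read off the algebraic multiplicities:
  χ_A(x) = (x + 4)^3

Step 2 — compute geometric multiplicities via the rank-nullity identity g(λ) = n − rank(A − λI):
  rank(A − (-4)·I) = 2, so dim ker(A − (-4)·I) = n − 2 = 1

Summary:
  λ = -4: algebraic multiplicity = 3, geometric multiplicity = 1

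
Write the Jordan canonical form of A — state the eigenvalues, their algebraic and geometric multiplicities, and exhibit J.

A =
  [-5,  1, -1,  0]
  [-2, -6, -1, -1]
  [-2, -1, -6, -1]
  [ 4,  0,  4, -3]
J_2(-5) ⊕ J_2(-5)

The characteristic polynomial is
  det(x·I − A) = x^4 + 20*x^3 + 150*x^2 + 500*x + 625 = (x + 5)^4

Eigenvalues and multiplicities (the geometric multiplicity of λ is n − rank(A − λI), which equals the number of Jordan blocks for λ):
  λ = -5: algebraic multiplicity = 4, geometric multiplicity = 2

Determining the block sizes for each eigenvalue:
  λ = -5: with am = 4 and gm = 2, the partition is not yet determined (e.g. several partitions of 4 into 2 parts exist). Let N = A − (-5)·I. Computing rank(N^1) = 2, rank(N^2) = 0; the number of blocks of size ≥ j is rank(N^{j−1}) − rank(N^j), giving [2, 2]. So we have 2 block(s) of size 2 → block sizes [2, 2]

Assembling the blocks gives a Jordan form
J =
  [-5,  1,  0,  0]
  [ 0, -5,  0,  0]
  [ 0,  0, -5,  1]
  [ 0,  0,  0, -5]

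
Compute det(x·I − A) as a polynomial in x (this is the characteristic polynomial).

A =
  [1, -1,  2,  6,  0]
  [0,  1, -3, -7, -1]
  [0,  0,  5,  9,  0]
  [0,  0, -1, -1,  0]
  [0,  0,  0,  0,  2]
x^5 - 8*x^4 + 25*x^3 - 38*x^2 + 28*x - 8

Expanding det(x·I − A) (e.g. by cofactor expansion or by noting that A is similar to its Jordan form J, which has the same characteristic polynomial as A) gives
  χ_A(x) = x^5 - 8*x^4 + 25*x^3 - 38*x^2 + 28*x - 8
which factors as (x - 2)^3*(x - 1)^2. The eigenvalues (with algebraic multiplicities) are λ = 1 with multiplicity 2, λ = 2 with multiplicity 3.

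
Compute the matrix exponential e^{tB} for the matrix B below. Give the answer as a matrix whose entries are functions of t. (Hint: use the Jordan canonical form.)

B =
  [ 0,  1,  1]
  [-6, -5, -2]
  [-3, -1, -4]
e^{tB} =
  [3*t*exp(-3*t) + exp(-3*t), t*exp(-3*t), t*exp(-3*t)]
  [-6*t*exp(-3*t), -2*t*exp(-3*t) + exp(-3*t), -2*t*exp(-3*t)]
  [-3*t*exp(-3*t), -t*exp(-3*t), -t*exp(-3*t) + exp(-3*t)]

Strategy: write B = P · J · P⁻¹ where J is a Jordan canonical form, so e^{tB} = P · e^{tJ} · P⁻¹, and e^{tJ} can be computed block-by-block.

B has Jordan form
J =
  [-3,  1,  0]
  [ 0, -3,  0]
  [ 0,  0, -3]
(up to reordering of blocks).

Per-block formulas:
  For a 1×1 block at λ = -3: exp(t · [-3]) = [e^(-3t)].
  For a 2×2 Jordan block J_2(-3): exp(t · J_2(-3)) = e^(-3t)·(I + t·N), where N is the 2×2 nilpotent shift.

After assembling e^{tJ} and conjugating by P, we get:

e^{tB} =
  [3*t*exp(-3*t) + exp(-3*t), t*exp(-3*t), t*exp(-3*t)]
  [-6*t*exp(-3*t), -2*t*exp(-3*t) + exp(-3*t), -2*t*exp(-3*t)]
  [-3*t*exp(-3*t), -t*exp(-3*t), -t*exp(-3*t) + exp(-3*t)]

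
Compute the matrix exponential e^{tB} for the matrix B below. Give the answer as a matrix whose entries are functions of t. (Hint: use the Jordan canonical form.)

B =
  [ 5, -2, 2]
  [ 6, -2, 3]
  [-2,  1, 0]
e^{tB} =
  [4*t*exp(t) + exp(t), -2*t*exp(t), 2*t*exp(t)]
  [6*t*exp(t), -3*t*exp(t) + exp(t), 3*t*exp(t)]
  [-2*t*exp(t), t*exp(t), -t*exp(t) + exp(t)]

Strategy: write B = P · J · P⁻¹ where J is a Jordan canonical form, so e^{tB} = P · e^{tJ} · P⁻¹, and e^{tJ} can be computed block-by-block.

B has Jordan form
J =
  [1, 1, 0]
  [0, 1, 0]
  [0, 0, 1]
(up to reordering of blocks).

Per-block formulas:
  For a 1×1 block at λ = 1: exp(t · [1]) = [e^(1t)].
  For a 2×2 Jordan block J_2(1): exp(t · J_2(1)) = e^(1t)·(I + t·N), where N is the 2×2 nilpotent shift.

After assembling e^{tJ} and conjugating by P, we get:

e^{tB} =
  [4*t*exp(t) + exp(t), -2*t*exp(t), 2*t*exp(t)]
  [6*t*exp(t), -3*t*exp(t) + exp(t), 3*t*exp(t)]
  [-2*t*exp(t), t*exp(t), -t*exp(t) + exp(t)]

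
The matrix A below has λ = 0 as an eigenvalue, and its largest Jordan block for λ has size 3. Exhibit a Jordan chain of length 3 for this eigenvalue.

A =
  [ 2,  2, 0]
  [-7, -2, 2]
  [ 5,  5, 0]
A Jordan chain for λ = 0 of length 3:
v_1 = (-10, 10, -25)ᵀ
v_2 = (2, -7, 5)ᵀ
v_3 = (1, 0, 0)ᵀ

Let N = A − (0)·I. We want v_3 with N^3 v_3 = 0 but N^2 v_3 ≠ 0; then v_{j-1} := N · v_j for j = 3, …, 2.

Pick v_3 = (1, 0, 0)ᵀ.
Then v_2 = N · v_3 = (2, -7, 5)ᵀ.
Then v_1 = N · v_2 = (-10, 10, -25)ᵀ.

Sanity check: (A − (0)·I) v_1 = (0, 0, 0)ᵀ = 0. ✓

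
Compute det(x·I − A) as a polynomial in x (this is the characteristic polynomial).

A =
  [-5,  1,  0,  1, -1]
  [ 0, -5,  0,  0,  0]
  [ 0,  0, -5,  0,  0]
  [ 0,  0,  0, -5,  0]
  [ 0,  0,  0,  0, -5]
x^5 + 25*x^4 + 250*x^3 + 1250*x^2 + 3125*x + 3125

Expanding det(x·I − A) (e.g. by cofactor expansion or by noting that A is similar to its Jordan form J, which has the same characteristic polynomial as A) gives
  χ_A(x) = x^5 + 25*x^4 + 250*x^3 + 1250*x^2 + 3125*x + 3125
which factors as (x + 5)^5. The eigenvalues (with algebraic multiplicities) are λ = -5 with multiplicity 5.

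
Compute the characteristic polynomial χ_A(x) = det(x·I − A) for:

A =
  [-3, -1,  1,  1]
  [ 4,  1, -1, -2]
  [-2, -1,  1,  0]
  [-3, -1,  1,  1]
x^4

Expanding det(x·I − A) (e.g. by cofactor expansion or by noting that A is similar to its Jordan form J, which has the same characteristic polynomial as A) gives
  χ_A(x) = x^4
which factors as x^4. The eigenvalues (with algebraic multiplicities) are λ = 0 with multiplicity 4.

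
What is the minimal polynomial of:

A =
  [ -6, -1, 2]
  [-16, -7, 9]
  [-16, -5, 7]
x^3 + 6*x^2 + 12*x + 8

The characteristic polynomial is χ_A(x) = (x + 2)^3, so the eigenvalues are known. The minimal polynomial is
  m_A(x) = Π_λ (x − λ)^{k_λ}
where k_λ is the size of the *largest* Jordan block for λ (equivalently, the smallest k with (A − λI)^k v = 0 for every generalised eigenvector v of λ).

  λ = -2: largest Jordan block has size 3, contributing (x + 2)^3

So m_A(x) = (x + 2)^3 = x^3 + 6*x^2 + 12*x + 8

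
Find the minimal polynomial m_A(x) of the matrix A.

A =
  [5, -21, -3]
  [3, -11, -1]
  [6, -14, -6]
x^2 + 8*x + 16

The characteristic polynomial is χ_A(x) = (x + 4)^3, so the eigenvalues are known. The minimal polynomial is
  m_A(x) = Π_λ (x − λ)^{k_λ}
where k_λ is the size of the *largest* Jordan block for λ (equivalently, the smallest k with (A − λI)^k v = 0 for every generalised eigenvector v of λ).

  λ = -4: largest Jordan block has size 2, contributing (x + 4)^2

So m_A(x) = (x + 4)^2 = x^2 + 8*x + 16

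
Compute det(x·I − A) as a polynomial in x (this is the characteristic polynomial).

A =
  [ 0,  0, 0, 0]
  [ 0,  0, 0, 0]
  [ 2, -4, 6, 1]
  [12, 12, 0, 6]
x^4 - 12*x^3 + 36*x^2

Expanding det(x·I − A) (e.g. by cofactor expansion or by noting that A is similar to its Jordan form J, which has the same characteristic polynomial as A) gives
  χ_A(x) = x^4 - 12*x^3 + 36*x^2
which factors as x^2*(x - 6)^2. The eigenvalues (with algebraic multiplicities) are λ = 0 with multiplicity 2, λ = 6 with multiplicity 2.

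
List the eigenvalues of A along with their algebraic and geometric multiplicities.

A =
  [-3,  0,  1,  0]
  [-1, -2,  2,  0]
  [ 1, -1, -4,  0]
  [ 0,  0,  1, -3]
λ = -3: alg = 4, geom = 2

Step 1 — factor the characteristic polynomial to read off the algebraic multiplicities:
  χ_A(x) = (x + 3)^4

Step 2 — compute geometric multiplicities via the rank-nullity identity g(λ) = n − rank(A − λI):
  rank(A − (-3)·I) = 2, so dim ker(A − (-3)·I) = n − 2 = 2

Summary:
  λ = -3: algebraic multiplicity = 4, geometric multiplicity = 2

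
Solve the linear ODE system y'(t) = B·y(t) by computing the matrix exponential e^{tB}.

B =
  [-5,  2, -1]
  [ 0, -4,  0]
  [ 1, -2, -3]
e^{tB} =
  [-t*exp(-4*t) + exp(-4*t), 2*t*exp(-4*t), -t*exp(-4*t)]
  [0, exp(-4*t), 0]
  [t*exp(-4*t), -2*t*exp(-4*t), t*exp(-4*t) + exp(-4*t)]

Strategy: write B = P · J · P⁻¹ where J is a Jordan canonical form, so e^{tB} = P · e^{tJ} · P⁻¹, and e^{tJ} can be computed block-by-block.

B has Jordan form
J =
  [-4,  1,  0]
  [ 0, -4,  0]
  [ 0,  0, -4]
(up to reordering of blocks).

Per-block formulas:
  For a 2×2 Jordan block J_2(-4): exp(t · J_2(-4)) = e^(-4t)·(I + t·N), where N is the 2×2 nilpotent shift.
  For a 1×1 block at λ = -4: exp(t · [-4]) = [e^(-4t)].

After assembling e^{tJ} and conjugating by P, we get:

e^{tB} =
  [-t*exp(-4*t) + exp(-4*t), 2*t*exp(-4*t), -t*exp(-4*t)]
  [0, exp(-4*t), 0]
  [t*exp(-4*t), -2*t*exp(-4*t), t*exp(-4*t) + exp(-4*t)]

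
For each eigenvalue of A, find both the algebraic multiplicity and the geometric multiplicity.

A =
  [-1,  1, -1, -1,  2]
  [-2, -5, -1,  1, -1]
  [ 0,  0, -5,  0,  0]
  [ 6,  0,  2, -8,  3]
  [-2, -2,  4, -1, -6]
λ = -5: alg = 5, geom = 2

Step 1 — factor the characteristic polynomial to read off the algebraic multiplicities:
  χ_A(x) = (x + 5)^5

Step 2 — compute geometric multiplicities via the rank-nullity identity g(λ) = n − rank(A − λI):
  rank(A − (-5)·I) = 3, so dim ker(A − (-5)·I) = n − 3 = 2

Summary:
  λ = -5: algebraic multiplicity = 5, geometric multiplicity = 2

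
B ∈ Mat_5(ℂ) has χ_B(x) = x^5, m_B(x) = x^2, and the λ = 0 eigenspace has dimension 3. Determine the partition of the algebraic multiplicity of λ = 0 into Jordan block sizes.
Block sizes for λ = 0: [2, 2, 1]

Step 1 — from the characteristic polynomial, algebraic multiplicity of λ = 0 is 5. From dim ker(B − (0)·I) = 3, there are exactly 3 Jordan blocks for λ = 0.
Step 2 — from the minimal polynomial, the factor (x − 0)^2 tells us the largest block for λ = 0 has size 2.
Step 3 — with total size 5, 3 blocks, and largest block 2, the block sizes (in nonincreasing order) are [2, 2, 1].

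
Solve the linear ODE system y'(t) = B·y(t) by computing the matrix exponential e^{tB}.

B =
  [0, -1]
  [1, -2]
e^{tB} =
  [t*exp(-t) + exp(-t), -t*exp(-t)]
  [t*exp(-t), -t*exp(-t) + exp(-t)]

Strategy: write B = P · J · P⁻¹ where J is a Jordan canonical form, so e^{tB} = P · e^{tJ} · P⁻¹, and e^{tJ} can be computed block-by-block.

B has Jordan form
J =
  [-1,  1]
  [ 0, -1]
(up to reordering of blocks).

Per-block formulas:
  For a 2×2 Jordan block J_2(-1): exp(t · J_2(-1)) = e^(-1t)·(I + t·N), where N is the 2×2 nilpotent shift.

After assembling e^{tJ} and conjugating by P, we get:

e^{tB} =
  [t*exp(-t) + exp(-t), -t*exp(-t)]
  [t*exp(-t), -t*exp(-t) + exp(-t)]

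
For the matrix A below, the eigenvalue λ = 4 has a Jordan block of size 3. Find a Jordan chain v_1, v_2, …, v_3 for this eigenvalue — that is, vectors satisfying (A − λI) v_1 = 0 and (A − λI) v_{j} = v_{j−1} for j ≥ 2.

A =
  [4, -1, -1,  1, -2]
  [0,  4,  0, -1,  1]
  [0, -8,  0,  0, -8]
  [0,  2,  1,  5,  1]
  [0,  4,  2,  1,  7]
A Jordan chain for λ = 4 of length 3:
v_1 = (2, 2, 0, -2, -2)ᵀ
v_2 = (-1, 0, -8, 2, 4)ᵀ
v_3 = (0, 1, 0, 0, 0)ᵀ

Let N = A − (4)·I. We want v_3 with N^3 v_3 = 0 but N^2 v_3 ≠ 0; then v_{j-1} := N · v_j for j = 3, …, 2.

Pick v_3 = (0, 1, 0, 0, 0)ᵀ.
Then v_2 = N · v_3 = (-1, 0, -8, 2, 4)ᵀ.
Then v_1 = N · v_2 = (2, 2, 0, -2, -2)ᵀ.

Sanity check: (A − (4)·I) v_1 = (0, 0, 0, 0, 0)ᵀ = 0. ✓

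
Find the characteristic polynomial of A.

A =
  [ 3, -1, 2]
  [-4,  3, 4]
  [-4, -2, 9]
x^3 - 15*x^2 + 75*x - 125

Expanding det(x·I − A) (e.g. by cofactor expansion or by noting that A is similar to its Jordan form J, which has the same characteristic polynomial as A) gives
  χ_A(x) = x^3 - 15*x^2 + 75*x - 125
which factors as (x - 5)^3. The eigenvalues (with algebraic multiplicities) are λ = 5 with multiplicity 3.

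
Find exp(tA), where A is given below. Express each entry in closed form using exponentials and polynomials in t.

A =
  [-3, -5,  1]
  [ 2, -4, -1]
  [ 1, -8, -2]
e^{tA} =
  [-9*t^2*exp(-3*t)/2 + exp(-3*t), -3*t^2*exp(-3*t)/2 - 5*t*exp(-3*t), 3*t^2*exp(-3*t) + t*exp(-3*t)]
  [-3*t^2*exp(-3*t)/2 + 2*t*exp(-3*t), -t^2*exp(-3*t)/2 - t*exp(-3*t) + exp(-3*t), t^2*exp(-3*t) - t*exp(-3*t)]
  [-15*t^2*exp(-3*t)/2 + t*exp(-3*t), -5*t^2*exp(-3*t)/2 - 8*t*exp(-3*t), 5*t^2*exp(-3*t) + t*exp(-3*t) + exp(-3*t)]

Strategy: write A = P · J · P⁻¹ where J is a Jordan canonical form, so e^{tA} = P · e^{tJ} · P⁻¹, and e^{tJ} can be computed block-by-block.

A has Jordan form
J =
  [-3,  1,  0]
  [ 0, -3,  1]
  [ 0,  0, -3]
(up to reordering of blocks).

Per-block formulas:
  For a 3×3 Jordan block J_3(-3): exp(t · J_3(-3)) = e^(-3t)·(I + t·N + (t^2/2)·N^2), where N is the 3×3 nilpotent shift.

After assembling e^{tJ} and conjugating by P, we get:

e^{tA} =
  [-9*t^2*exp(-3*t)/2 + exp(-3*t), -3*t^2*exp(-3*t)/2 - 5*t*exp(-3*t), 3*t^2*exp(-3*t) + t*exp(-3*t)]
  [-3*t^2*exp(-3*t)/2 + 2*t*exp(-3*t), -t^2*exp(-3*t)/2 - t*exp(-3*t) + exp(-3*t), t^2*exp(-3*t) - t*exp(-3*t)]
  [-15*t^2*exp(-3*t)/2 + t*exp(-3*t), -5*t^2*exp(-3*t)/2 - 8*t*exp(-3*t), 5*t^2*exp(-3*t) + t*exp(-3*t) + exp(-3*t)]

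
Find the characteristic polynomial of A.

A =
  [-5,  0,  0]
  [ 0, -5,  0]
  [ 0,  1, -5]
x^3 + 15*x^2 + 75*x + 125

Expanding det(x·I − A) (e.g. by cofactor expansion or by noting that A is similar to its Jordan form J, which has the same characteristic polynomial as A) gives
  χ_A(x) = x^3 + 15*x^2 + 75*x + 125
which factors as (x + 5)^3. The eigenvalues (with algebraic multiplicities) are λ = -5 with multiplicity 3.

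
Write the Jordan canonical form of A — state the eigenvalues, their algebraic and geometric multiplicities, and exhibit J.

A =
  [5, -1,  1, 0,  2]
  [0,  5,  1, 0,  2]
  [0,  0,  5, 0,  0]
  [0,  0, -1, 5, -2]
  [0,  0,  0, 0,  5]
J_3(5) ⊕ J_1(5) ⊕ J_1(5)

The characteristic polynomial is
  det(x·I − A) = x^5 - 25*x^4 + 250*x^3 - 1250*x^2 + 3125*x - 3125 = (x - 5)^5

Eigenvalues and multiplicities (the geometric multiplicity of λ is n − rank(A − λI), which equals the number of Jordan blocks for λ):
  λ = 5: algebraic multiplicity = 5, geometric multiplicity = 3

Determining the block sizes for each eigenvalue:
  λ = 5: with am = 5 and gm = 3, the partition is not yet determined (e.g. several partitions of 5 into 3 parts exist). Let N = A − (5)·I. Computing rank(N^1) = 2, rank(N^2) = 1, rank(N^3) = 0; the number of blocks of size ≥ j is rank(N^{j−1}) − rank(N^j), giving [3, 1, 1]. So we have 1 block(s) of size 3, 2 block(s) of size 1 → block sizes [3, 1, 1]

Assembling the blocks gives a Jordan form
J =
  [5, 1, 0, 0, 0]
  [0, 5, 1, 0, 0]
  [0, 0, 5, 0, 0]
  [0, 0, 0, 5, 0]
  [0, 0, 0, 0, 5]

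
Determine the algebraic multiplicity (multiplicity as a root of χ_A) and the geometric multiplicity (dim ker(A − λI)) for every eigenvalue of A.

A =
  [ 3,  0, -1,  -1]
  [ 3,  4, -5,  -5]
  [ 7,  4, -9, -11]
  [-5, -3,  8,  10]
λ = 2: alg = 4, geom = 2

Step 1 — factor the characteristic polynomial to read off the algebraic multiplicities:
  χ_A(x) = (x - 2)^4

Step 2 — compute geometric multiplicities via the rank-nullity identity g(λ) = n − rank(A − λI):
  rank(A − (2)·I) = 2, so dim ker(A − (2)·I) = n − 2 = 2

Summary:
  λ = 2: algebraic multiplicity = 4, geometric multiplicity = 2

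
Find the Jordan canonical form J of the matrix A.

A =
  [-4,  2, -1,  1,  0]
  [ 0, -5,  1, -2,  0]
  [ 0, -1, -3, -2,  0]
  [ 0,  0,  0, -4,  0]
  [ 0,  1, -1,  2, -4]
J_3(-4) ⊕ J_1(-4) ⊕ J_1(-4)

The characteristic polynomial is
  det(x·I − A) = x^5 + 20*x^4 + 160*x^3 + 640*x^2 + 1280*x + 1024 = (x + 4)^5

Eigenvalues and multiplicities (the geometric multiplicity of λ is n − rank(A − λI), which equals the number of Jordan blocks for λ):
  λ = -4: algebraic multiplicity = 5, geometric multiplicity = 3

Determining the block sizes for each eigenvalue:
  λ = -4: with am = 5 and gm = 3, the partition is not yet determined (e.g. several partitions of 5 into 3 parts exist). Let N = A − (-4)·I. Computing rank(N^1) = 2, rank(N^2) = 1, rank(N^3) = 0; the number of blocks of size ≥ j is rank(N^{j−1}) − rank(N^j), giving [3, 1, 1]. So we have 1 block(s) of size 3, 2 block(s) of size 1 → block sizes [3, 1, 1]

Assembling the blocks gives a Jordan form
J =
  [-4,  1,  0,  0,  0]
  [ 0, -4,  1,  0,  0]
  [ 0,  0, -4,  0,  0]
  [ 0,  0,  0, -4,  0]
  [ 0,  0,  0,  0, -4]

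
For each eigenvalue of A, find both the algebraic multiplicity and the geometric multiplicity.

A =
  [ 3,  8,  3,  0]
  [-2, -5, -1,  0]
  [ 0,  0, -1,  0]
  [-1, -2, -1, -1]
λ = -1: alg = 4, geom = 2

Step 1 — factor the characteristic polynomial to read off the algebraic multiplicities:
  χ_A(x) = (x + 1)^4

Step 2 — compute geometric multiplicities via the rank-nullity identity g(λ) = n − rank(A − λI):
  rank(A − (-1)·I) = 2, so dim ker(A − (-1)·I) = n − 2 = 2

Summary:
  λ = -1: algebraic multiplicity = 4, geometric multiplicity = 2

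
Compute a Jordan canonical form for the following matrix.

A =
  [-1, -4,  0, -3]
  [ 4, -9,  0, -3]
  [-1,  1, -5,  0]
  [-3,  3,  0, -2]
J_2(-5) ⊕ J_1(-5) ⊕ J_1(-2)

The characteristic polynomial is
  det(x·I − A) = x^4 + 17*x^3 + 105*x^2 + 275*x + 250 = (x + 2)*(x + 5)^3

Eigenvalues and multiplicities (the geometric multiplicity of λ is n − rank(A − λI), which equals the number of Jordan blocks for λ):
  λ = -5: algebraic multiplicity = 3, geometric multiplicity = 2
  λ = -2: algebraic multiplicity = 1, geometric multiplicity = 1

Determining the block sizes for each eigenvalue:
  λ = -5: 2 blocks summing to 3 forces exactly one block of size 2 and the rest size 1 → block sizes [2, 1]
  λ = -2: one block (gm = 1), so the single block has size am = 1 → block sizes [1]

Assembling the blocks gives a Jordan form
J =
  [-5,  1,  0,  0]
  [ 0, -5,  0,  0]
  [ 0,  0, -5,  0]
  [ 0,  0,  0, -2]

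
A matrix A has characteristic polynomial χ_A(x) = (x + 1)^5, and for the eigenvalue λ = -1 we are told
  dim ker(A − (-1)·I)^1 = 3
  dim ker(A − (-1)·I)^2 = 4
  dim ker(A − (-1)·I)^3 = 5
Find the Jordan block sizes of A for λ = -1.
Block sizes for λ = -1: [3, 1, 1]

From the dimensions of kernels of powers, the number of Jordan blocks of size at least j is d_j − d_{j−1} where d_j = dim ker(N^j) (with d_0 = 0). Computing the differences gives [3, 1, 1].
The number of blocks of size exactly k is (#blocks of size ≥ k) − (#blocks of size ≥ k + 1), so the partition is: 2 block(s) of size 1, 1 block(s) of size 3.
In nonincreasing order the block sizes are [3, 1, 1].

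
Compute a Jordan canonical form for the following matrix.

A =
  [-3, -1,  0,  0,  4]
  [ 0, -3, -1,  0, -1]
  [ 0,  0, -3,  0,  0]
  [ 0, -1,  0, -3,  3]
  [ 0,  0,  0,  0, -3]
J_3(-3) ⊕ J_2(-3)

The characteristic polynomial is
  det(x·I − A) = x^5 + 15*x^4 + 90*x^3 + 270*x^2 + 405*x + 243 = (x + 3)^5

Eigenvalues and multiplicities (the geometric multiplicity of λ is n − rank(A − λI), which equals the number of Jordan blocks for λ):
  λ = -3: algebraic multiplicity = 5, geometric multiplicity = 2

Determining the block sizes for each eigenvalue:
  λ = -3: with am = 5 and gm = 2, the partition is not yet determined (e.g. several partitions of 5 into 2 parts exist). Let N = A − (-3)·I. Computing rank(N^1) = 3, rank(N^2) = 1, rank(N^3) = 0; the number of blocks of size ≥ j is rank(N^{j−1}) − rank(N^j), giving [2, 2, 1]. So we have 1 block(s) of size 3, 1 block(s) of size 2 → block sizes [3, 2]

Assembling the blocks gives a Jordan form
J =
  [-3,  1,  0,  0,  0]
  [ 0, -3,  1,  0,  0]
  [ 0,  0, -3,  0,  0]
  [ 0,  0,  0, -3,  1]
  [ 0,  0,  0,  0, -3]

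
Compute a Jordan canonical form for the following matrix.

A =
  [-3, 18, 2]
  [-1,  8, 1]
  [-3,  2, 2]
J_1(-1) ⊕ J_2(4)

The characteristic polynomial is
  det(x·I − A) = x^3 - 7*x^2 + 8*x + 16 = (x - 4)^2*(x + 1)

Eigenvalues and multiplicities (the geometric multiplicity of λ is n − rank(A − λI), which equals the number of Jordan blocks for λ):
  λ = -1: algebraic multiplicity = 1, geometric multiplicity = 1
  λ = 4: algebraic multiplicity = 2, geometric multiplicity = 1

Determining the block sizes for each eigenvalue:
  λ = -1: one block (gm = 1), so the single block has size am = 1 → block sizes [1]
  λ = 4: one block (gm = 1), so the single block has size am = 2 → block sizes [2]

Assembling the blocks gives a Jordan form
J =
  [-1, 0, 0]
  [ 0, 4, 1]
  [ 0, 0, 4]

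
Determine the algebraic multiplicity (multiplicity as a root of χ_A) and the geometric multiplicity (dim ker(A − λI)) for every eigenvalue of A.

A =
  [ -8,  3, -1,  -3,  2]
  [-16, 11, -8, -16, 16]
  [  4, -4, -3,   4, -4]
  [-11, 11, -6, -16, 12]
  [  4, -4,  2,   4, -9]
λ = -5: alg = 5, geom = 3

Step 1 — factor the characteristic polynomial to read off the algebraic multiplicities:
  χ_A(x) = (x + 5)^5

Step 2 — compute geometric multiplicities via the rank-nullity identity g(λ) = n − rank(A − λI):
  rank(A − (-5)·I) = 2, so dim ker(A − (-5)·I) = n − 2 = 3

Summary:
  λ = -5: algebraic multiplicity = 5, geometric multiplicity = 3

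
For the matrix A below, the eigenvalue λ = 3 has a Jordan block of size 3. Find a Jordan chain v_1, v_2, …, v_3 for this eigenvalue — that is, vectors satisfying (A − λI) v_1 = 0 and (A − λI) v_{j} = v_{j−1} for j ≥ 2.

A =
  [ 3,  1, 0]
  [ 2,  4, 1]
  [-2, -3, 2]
A Jordan chain for λ = 3 of length 3:
v_1 = (2, 0, -4)ᵀ
v_2 = (0, 2, -2)ᵀ
v_3 = (1, 0, 0)ᵀ

Let N = A − (3)·I. We want v_3 with N^3 v_3 = 0 but N^2 v_3 ≠ 0; then v_{j-1} := N · v_j for j = 3, …, 2.

Pick v_3 = (1, 0, 0)ᵀ.
Then v_2 = N · v_3 = (0, 2, -2)ᵀ.
Then v_1 = N · v_2 = (2, 0, -4)ᵀ.

Sanity check: (A − (3)·I) v_1 = (0, 0, 0)ᵀ = 0. ✓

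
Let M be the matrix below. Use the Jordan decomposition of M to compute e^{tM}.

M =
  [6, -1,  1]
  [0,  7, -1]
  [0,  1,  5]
e^{tM} =
  [exp(6*t), -t*exp(6*t), t*exp(6*t)]
  [0, t*exp(6*t) + exp(6*t), -t*exp(6*t)]
  [0, t*exp(6*t), -t*exp(6*t) + exp(6*t)]

Strategy: write M = P · J · P⁻¹ where J is a Jordan canonical form, so e^{tM} = P · e^{tJ} · P⁻¹, and e^{tJ} can be computed block-by-block.

M has Jordan form
J =
  [6, 1, 0]
  [0, 6, 0]
  [0, 0, 6]
(up to reordering of blocks).

Per-block formulas:
  For a 2×2 Jordan block J_2(6): exp(t · J_2(6)) = e^(6t)·(I + t·N), where N is the 2×2 nilpotent shift.
  For a 1×1 block at λ = 6: exp(t · [6]) = [e^(6t)].

After assembling e^{tJ} and conjugating by P, we get:

e^{tM} =
  [exp(6*t), -t*exp(6*t), t*exp(6*t)]
  [0, t*exp(6*t) + exp(6*t), -t*exp(6*t)]
  [0, t*exp(6*t), -t*exp(6*t) + exp(6*t)]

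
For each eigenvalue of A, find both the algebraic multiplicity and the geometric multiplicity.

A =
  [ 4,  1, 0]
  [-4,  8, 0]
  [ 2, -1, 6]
λ = 6: alg = 3, geom = 2

Step 1 — factor the characteristic polynomial to read off the algebraic multiplicities:
  χ_A(x) = (x - 6)^3

Step 2 — compute geometric multiplicities via the rank-nullity identity g(λ) = n − rank(A − λI):
  rank(A − (6)·I) = 1, so dim ker(A − (6)·I) = n − 1 = 2

Summary:
  λ = 6: algebraic multiplicity = 3, geometric multiplicity = 2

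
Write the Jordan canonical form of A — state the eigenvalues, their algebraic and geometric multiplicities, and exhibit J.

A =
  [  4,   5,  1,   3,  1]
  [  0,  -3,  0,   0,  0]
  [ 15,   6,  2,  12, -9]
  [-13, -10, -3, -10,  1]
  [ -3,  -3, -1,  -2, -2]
J_2(-3) ⊕ J_3(-1)

The characteristic polynomial is
  det(x·I − A) = x^5 + 9*x^4 + 30*x^3 + 46*x^2 + 33*x + 9 = (x + 1)^3*(x + 3)^2

Eigenvalues and multiplicities (the geometric multiplicity of λ is n − rank(A − λI), which equals the number of Jordan blocks for λ):
  λ = -3: algebraic multiplicity = 2, geometric multiplicity = 1
  λ = -1: algebraic multiplicity = 3, geometric multiplicity = 1

Determining the block sizes for each eigenvalue:
  λ = -3: one block (gm = 1), so the single block has size am = 2 → block sizes [2]
  λ = -1: one block (gm = 1), so the single block has size am = 3 → block sizes [3]

Assembling the blocks gives a Jordan form
J =
  [-3,  1,  0,  0,  0]
  [ 0, -3,  0,  0,  0]
  [ 0,  0, -1,  1,  0]
  [ 0,  0,  0, -1,  1]
  [ 0,  0,  0,  0, -1]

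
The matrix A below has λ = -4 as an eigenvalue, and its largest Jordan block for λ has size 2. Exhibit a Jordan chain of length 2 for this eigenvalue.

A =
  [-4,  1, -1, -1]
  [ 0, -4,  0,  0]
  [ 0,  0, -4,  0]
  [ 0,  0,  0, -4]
A Jordan chain for λ = -4 of length 2:
v_1 = (1, 0, 0, 0)ᵀ
v_2 = (0, 1, 0, 0)ᵀ

Let N = A − (-4)·I. We want v_2 with N^2 v_2 = 0 but N^1 v_2 ≠ 0; then v_{j-1} := N · v_j for j = 2, …, 2.

Pick v_2 = (0, 1, 0, 0)ᵀ.
Then v_1 = N · v_2 = (1, 0, 0, 0)ᵀ.

Sanity check: (A − (-4)·I) v_1 = (0, 0, 0, 0)ᵀ = 0. ✓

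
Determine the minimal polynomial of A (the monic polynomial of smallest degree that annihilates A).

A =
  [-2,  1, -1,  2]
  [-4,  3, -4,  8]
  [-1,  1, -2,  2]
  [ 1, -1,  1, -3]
x^2 + 2*x + 1

The characteristic polynomial is χ_A(x) = (x + 1)^4, so the eigenvalues are known. The minimal polynomial is
  m_A(x) = Π_λ (x − λ)^{k_λ}
where k_λ is the size of the *largest* Jordan block for λ (equivalently, the smallest k with (A − λI)^k v = 0 for every generalised eigenvector v of λ).

  λ = -1: largest Jordan block has size 2, contributing (x + 1)^2

So m_A(x) = (x + 1)^2 = x^2 + 2*x + 1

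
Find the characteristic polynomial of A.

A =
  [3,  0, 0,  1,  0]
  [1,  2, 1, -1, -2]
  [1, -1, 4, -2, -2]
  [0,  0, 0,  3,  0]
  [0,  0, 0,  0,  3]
x^5 - 15*x^4 + 90*x^3 - 270*x^2 + 405*x - 243

Expanding det(x·I − A) (e.g. by cofactor expansion or by noting that A is similar to its Jordan form J, which has the same characteristic polynomial as A) gives
  χ_A(x) = x^5 - 15*x^4 + 90*x^3 - 270*x^2 + 405*x - 243
which factors as (x - 3)^5. The eigenvalues (with algebraic multiplicities) are λ = 3 with multiplicity 5.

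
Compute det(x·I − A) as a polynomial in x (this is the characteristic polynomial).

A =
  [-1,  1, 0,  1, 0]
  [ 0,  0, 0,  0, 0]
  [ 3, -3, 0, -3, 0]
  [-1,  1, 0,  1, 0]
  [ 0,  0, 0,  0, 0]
x^5

Expanding det(x·I − A) (e.g. by cofactor expansion or by noting that A is similar to its Jordan form J, which has the same characteristic polynomial as A) gives
  χ_A(x) = x^5
which factors as x^5. The eigenvalues (with algebraic multiplicities) are λ = 0 with multiplicity 5.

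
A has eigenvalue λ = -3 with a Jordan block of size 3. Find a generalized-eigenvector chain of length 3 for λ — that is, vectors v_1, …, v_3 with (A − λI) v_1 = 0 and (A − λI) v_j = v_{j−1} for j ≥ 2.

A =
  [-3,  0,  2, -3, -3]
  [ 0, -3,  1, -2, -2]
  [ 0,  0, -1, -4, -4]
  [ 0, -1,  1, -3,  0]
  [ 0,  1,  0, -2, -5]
A Jordan chain for λ = -3 of length 3:
v_1 = (1, 0, 0, 1, -1)ᵀ
v_2 = (2, 1, 2, 1, 0)ᵀ
v_3 = (0, 0, 1, 0, 0)ᵀ

Let N = A − (-3)·I. We want v_3 with N^3 v_3 = 0 but N^2 v_3 ≠ 0; then v_{j-1} := N · v_j for j = 3, …, 2.

Pick v_3 = (0, 0, 1, 0, 0)ᵀ.
Then v_2 = N · v_3 = (2, 1, 2, 1, 0)ᵀ.
Then v_1 = N · v_2 = (1, 0, 0, 1, -1)ᵀ.

Sanity check: (A − (-3)·I) v_1 = (0, 0, 0, 0, 0)ᵀ = 0. ✓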